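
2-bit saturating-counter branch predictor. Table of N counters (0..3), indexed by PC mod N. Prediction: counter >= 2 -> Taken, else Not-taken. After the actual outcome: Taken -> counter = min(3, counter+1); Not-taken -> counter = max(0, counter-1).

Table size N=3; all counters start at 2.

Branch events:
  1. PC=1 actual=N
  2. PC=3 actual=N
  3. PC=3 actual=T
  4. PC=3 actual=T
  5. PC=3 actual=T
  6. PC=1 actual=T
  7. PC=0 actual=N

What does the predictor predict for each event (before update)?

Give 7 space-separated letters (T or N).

Ev 1: PC=1 idx=1 pred=T actual=N -> ctr[1]=1
Ev 2: PC=3 idx=0 pred=T actual=N -> ctr[0]=1
Ev 3: PC=3 idx=0 pred=N actual=T -> ctr[0]=2
Ev 4: PC=3 idx=0 pred=T actual=T -> ctr[0]=3
Ev 5: PC=3 idx=0 pred=T actual=T -> ctr[0]=3
Ev 6: PC=1 idx=1 pred=N actual=T -> ctr[1]=2
Ev 7: PC=0 idx=0 pred=T actual=N -> ctr[0]=2

Answer: T T N T T N T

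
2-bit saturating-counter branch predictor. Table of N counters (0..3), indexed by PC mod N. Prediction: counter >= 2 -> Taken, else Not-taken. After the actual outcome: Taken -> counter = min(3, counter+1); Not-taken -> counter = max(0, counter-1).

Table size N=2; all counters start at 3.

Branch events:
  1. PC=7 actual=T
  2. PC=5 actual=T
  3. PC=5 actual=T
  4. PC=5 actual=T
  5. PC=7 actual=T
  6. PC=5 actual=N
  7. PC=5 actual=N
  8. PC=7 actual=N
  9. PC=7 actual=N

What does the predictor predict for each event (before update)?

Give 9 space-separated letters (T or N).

Ev 1: PC=7 idx=1 pred=T actual=T -> ctr[1]=3
Ev 2: PC=5 idx=1 pred=T actual=T -> ctr[1]=3
Ev 3: PC=5 idx=1 pred=T actual=T -> ctr[1]=3
Ev 4: PC=5 idx=1 pred=T actual=T -> ctr[1]=3
Ev 5: PC=7 idx=1 pred=T actual=T -> ctr[1]=3
Ev 6: PC=5 idx=1 pred=T actual=N -> ctr[1]=2
Ev 7: PC=5 idx=1 pred=T actual=N -> ctr[1]=1
Ev 8: PC=7 idx=1 pred=N actual=N -> ctr[1]=0
Ev 9: PC=7 idx=1 pred=N actual=N -> ctr[1]=0

Answer: T T T T T T T N N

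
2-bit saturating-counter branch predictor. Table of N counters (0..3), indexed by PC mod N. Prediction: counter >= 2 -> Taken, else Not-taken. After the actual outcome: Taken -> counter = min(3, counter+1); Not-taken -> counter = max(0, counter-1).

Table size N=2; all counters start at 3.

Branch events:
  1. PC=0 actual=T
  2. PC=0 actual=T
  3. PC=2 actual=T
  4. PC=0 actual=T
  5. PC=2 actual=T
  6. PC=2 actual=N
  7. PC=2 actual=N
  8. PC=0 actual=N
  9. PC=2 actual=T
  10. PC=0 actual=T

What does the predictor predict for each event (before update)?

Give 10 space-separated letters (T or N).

Answer: T T T T T T T N N N

Derivation:
Ev 1: PC=0 idx=0 pred=T actual=T -> ctr[0]=3
Ev 2: PC=0 idx=0 pred=T actual=T -> ctr[0]=3
Ev 3: PC=2 idx=0 pred=T actual=T -> ctr[0]=3
Ev 4: PC=0 idx=0 pred=T actual=T -> ctr[0]=3
Ev 5: PC=2 idx=0 pred=T actual=T -> ctr[0]=3
Ev 6: PC=2 idx=0 pred=T actual=N -> ctr[0]=2
Ev 7: PC=2 idx=0 pred=T actual=N -> ctr[0]=1
Ev 8: PC=0 idx=0 pred=N actual=N -> ctr[0]=0
Ev 9: PC=2 idx=0 pred=N actual=T -> ctr[0]=1
Ev 10: PC=0 idx=0 pred=N actual=T -> ctr[0]=2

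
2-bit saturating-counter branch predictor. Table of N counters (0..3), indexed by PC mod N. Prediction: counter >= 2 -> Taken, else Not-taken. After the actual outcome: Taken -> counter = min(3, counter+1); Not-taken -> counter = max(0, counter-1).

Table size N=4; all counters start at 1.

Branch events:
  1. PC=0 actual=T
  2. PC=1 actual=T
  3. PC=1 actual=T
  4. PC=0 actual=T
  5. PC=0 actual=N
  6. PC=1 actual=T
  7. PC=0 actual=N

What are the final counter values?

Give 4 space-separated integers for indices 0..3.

Ev 1: PC=0 idx=0 pred=N actual=T -> ctr[0]=2
Ev 2: PC=1 idx=1 pred=N actual=T -> ctr[1]=2
Ev 3: PC=1 idx=1 pred=T actual=T -> ctr[1]=3
Ev 4: PC=0 idx=0 pred=T actual=T -> ctr[0]=3
Ev 5: PC=0 idx=0 pred=T actual=N -> ctr[0]=2
Ev 6: PC=1 idx=1 pred=T actual=T -> ctr[1]=3
Ev 7: PC=0 idx=0 pred=T actual=N -> ctr[0]=1

Answer: 1 3 1 1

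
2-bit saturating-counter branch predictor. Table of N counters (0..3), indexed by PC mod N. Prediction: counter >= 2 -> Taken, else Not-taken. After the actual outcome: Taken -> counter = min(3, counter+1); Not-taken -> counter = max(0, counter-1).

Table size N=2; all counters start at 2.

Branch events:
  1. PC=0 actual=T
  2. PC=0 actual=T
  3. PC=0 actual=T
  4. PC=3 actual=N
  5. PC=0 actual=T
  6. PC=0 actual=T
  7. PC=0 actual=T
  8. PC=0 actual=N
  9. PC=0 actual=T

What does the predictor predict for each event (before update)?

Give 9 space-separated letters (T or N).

Answer: T T T T T T T T T

Derivation:
Ev 1: PC=0 idx=0 pred=T actual=T -> ctr[0]=3
Ev 2: PC=0 idx=0 pred=T actual=T -> ctr[0]=3
Ev 3: PC=0 idx=0 pred=T actual=T -> ctr[0]=3
Ev 4: PC=3 idx=1 pred=T actual=N -> ctr[1]=1
Ev 5: PC=0 idx=0 pred=T actual=T -> ctr[0]=3
Ev 6: PC=0 idx=0 pred=T actual=T -> ctr[0]=3
Ev 7: PC=0 idx=0 pred=T actual=T -> ctr[0]=3
Ev 8: PC=0 idx=0 pred=T actual=N -> ctr[0]=2
Ev 9: PC=0 idx=0 pred=T actual=T -> ctr[0]=3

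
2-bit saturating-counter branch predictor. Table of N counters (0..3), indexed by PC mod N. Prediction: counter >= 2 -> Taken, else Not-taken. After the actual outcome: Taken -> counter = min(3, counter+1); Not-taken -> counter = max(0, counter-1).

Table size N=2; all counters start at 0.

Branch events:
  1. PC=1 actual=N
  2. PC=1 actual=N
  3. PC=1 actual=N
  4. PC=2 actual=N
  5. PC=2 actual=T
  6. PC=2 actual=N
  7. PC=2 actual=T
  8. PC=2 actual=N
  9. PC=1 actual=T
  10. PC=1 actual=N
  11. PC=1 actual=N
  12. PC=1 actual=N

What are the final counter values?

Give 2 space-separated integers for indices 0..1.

Ev 1: PC=1 idx=1 pred=N actual=N -> ctr[1]=0
Ev 2: PC=1 idx=1 pred=N actual=N -> ctr[1]=0
Ev 3: PC=1 idx=1 pred=N actual=N -> ctr[1]=0
Ev 4: PC=2 idx=0 pred=N actual=N -> ctr[0]=0
Ev 5: PC=2 idx=0 pred=N actual=T -> ctr[0]=1
Ev 6: PC=2 idx=0 pred=N actual=N -> ctr[0]=0
Ev 7: PC=2 idx=0 pred=N actual=T -> ctr[0]=1
Ev 8: PC=2 idx=0 pred=N actual=N -> ctr[0]=0
Ev 9: PC=1 idx=1 pred=N actual=T -> ctr[1]=1
Ev 10: PC=1 idx=1 pred=N actual=N -> ctr[1]=0
Ev 11: PC=1 idx=1 pred=N actual=N -> ctr[1]=0
Ev 12: PC=1 idx=1 pred=N actual=N -> ctr[1]=0

Answer: 0 0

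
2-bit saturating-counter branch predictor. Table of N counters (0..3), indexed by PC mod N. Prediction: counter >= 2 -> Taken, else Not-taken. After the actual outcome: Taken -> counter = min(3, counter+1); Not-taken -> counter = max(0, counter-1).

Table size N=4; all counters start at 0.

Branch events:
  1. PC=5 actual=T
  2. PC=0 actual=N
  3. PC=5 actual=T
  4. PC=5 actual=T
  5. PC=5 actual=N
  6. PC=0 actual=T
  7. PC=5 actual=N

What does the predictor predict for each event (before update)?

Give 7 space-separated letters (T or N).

Answer: N N N T T N T

Derivation:
Ev 1: PC=5 idx=1 pred=N actual=T -> ctr[1]=1
Ev 2: PC=0 idx=0 pred=N actual=N -> ctr[0]=0
Ev 3: PC=5 idx=1 pred=N actual=T -> ctr[1]=2
Ev 4: PC=5 idx=1 pred=T actual=T -> ctr[1]=3
Ev 5: PC=5 idx=1 pred=T actual=N -> ctr[1]=2
Ev 6: PC=0 idx=0 pred=N actual=T -> ctr[0]=1
Ev 7: PC=5 idx=1 pred=T actual=N -> ctr[1]=1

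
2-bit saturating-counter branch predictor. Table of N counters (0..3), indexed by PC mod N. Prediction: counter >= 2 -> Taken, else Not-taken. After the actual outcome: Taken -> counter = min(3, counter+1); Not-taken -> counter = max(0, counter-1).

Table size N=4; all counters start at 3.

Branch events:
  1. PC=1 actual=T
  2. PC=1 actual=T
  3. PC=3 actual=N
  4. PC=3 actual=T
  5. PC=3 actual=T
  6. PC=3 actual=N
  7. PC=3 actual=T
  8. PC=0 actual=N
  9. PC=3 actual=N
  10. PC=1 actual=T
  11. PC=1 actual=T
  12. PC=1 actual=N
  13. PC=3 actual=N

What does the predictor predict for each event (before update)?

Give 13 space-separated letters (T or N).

Answer: T T T T T T T T T T T T T

Derivation:
Ev 1: PC=1 idx=1 pred=T actual=T -> ctr[1]=3
Ev 2: PC=1 idx=1 pred=T actual=T -> ctr[1]=3
Ev 3: PC=3 idx=3 pred=T actual=N -> ctr[3]=2
Ev 4: PC=3 idx=3 pred=T actual=T -> ctr[3]=3
Ev 5: PC=3 idx=3 pred=T actual=T -> ctr[3]=3
Ev 6: PC=3 idx=3 pred=T actual=N -> ctr[3]=2
Ev 7: PC=3 idx=3 pred=T actual=T -> ctr[3]=3
Ev 8: PC=0 idx=0 pred=T actual=N -> ctr[0]=2
Ev 9: PC=3 idx=3 pred=T actual=N -> ctr[3]=2
Ev 10: PC=1 idx=1 pred=T actual=T -> ctr[1]=3
Ev 11: PC=1 idx=1 pred=T actual=T -> ctr[1]=3
Ev 12: PC=1 idx=1 pred=T actual=N -> ctr[1]=2
Ev 13: PC=3 idx=3 pred=T actual=N -> ctr[3]=1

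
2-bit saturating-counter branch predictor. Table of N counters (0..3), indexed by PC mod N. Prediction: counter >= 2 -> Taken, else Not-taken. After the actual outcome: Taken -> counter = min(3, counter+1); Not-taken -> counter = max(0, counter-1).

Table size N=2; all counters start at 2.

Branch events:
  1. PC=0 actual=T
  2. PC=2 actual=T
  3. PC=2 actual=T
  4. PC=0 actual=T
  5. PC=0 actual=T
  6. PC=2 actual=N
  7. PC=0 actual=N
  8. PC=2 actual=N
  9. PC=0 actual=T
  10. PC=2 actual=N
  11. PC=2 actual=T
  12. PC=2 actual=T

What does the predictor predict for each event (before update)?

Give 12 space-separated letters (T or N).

Ev 1: PC=0 idx=0 pred=T actual=T -> ctr[0]=3
Ev 2: PC=2 idx=0 pred=T actual=T -> ctr[0]=3
Ev 3: PC=2 idx=0 pred=T actual=T -> ctr[0]=3
Ev 4: PC=0 idx=0 pred=T actual=T -> ctr[0]=3
Ev 5: PC=0 idx=0 pred=T actual=T -> ctr[0]=3
Ev 6: PC=2 idx=0 pred=T actual=N -> ctr[0]=2
Ev 7: PC=0 idx=0 pred=T actual=N -> ctr[0]=1
Ev 8: PC=2 idx=0 pred=N actual=N -> ctr[0]=0
Ev 9: PC=0 idx=0 pred=N actual=T -> ctr[0]=1
Ev 10: PC=2 idx=0 pred=N actual=N -> ctr[0]=0
Ev 11: PC=2 idx=0 pred=N actual=T -> ctr[0]=1
Ev 12: PC=2 idx=0 pred=N actual=T -> ctr[0]=2

Answer: T T T T T T T N N N N N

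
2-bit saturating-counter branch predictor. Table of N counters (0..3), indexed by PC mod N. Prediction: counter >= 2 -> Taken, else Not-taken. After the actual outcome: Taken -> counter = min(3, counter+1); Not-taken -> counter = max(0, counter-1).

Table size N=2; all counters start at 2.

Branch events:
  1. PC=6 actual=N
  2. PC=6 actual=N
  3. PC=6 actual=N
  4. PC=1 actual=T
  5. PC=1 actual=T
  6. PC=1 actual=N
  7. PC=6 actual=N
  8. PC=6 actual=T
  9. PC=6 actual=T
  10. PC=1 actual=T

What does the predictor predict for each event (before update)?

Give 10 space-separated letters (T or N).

Answer: T N N T T T N N N T

Derivation:
Ev 1: PC=6 idx=0 pred=T actual=N -> ctr[0]=1
Ev 2: PC=6 idx=0 pred=N actual=N -> ctr[0]=0
Ev 3: PC=6 idx=0 pred=N actual=N -> ctr[0]=0
Ev 4: PC=1 idx=1 pred=T actual=T -> ctr[1]=3
Ev 5: PC=1 idx=1 pred=T actual=T -> ctr[1]=3
Ev 6: PC=1 idx=1 pred=T actual=N -> ctr[1]=2
Ev 7: PC=6 idx=0 pred=N actual=N -> ctr[0]=0
Ev 8: PC=6 idx=0 pred=N actual=T -> ctr[0]=1
Ev 9: PC=6 idx=0 pred=N actual=T -> ctr[0]=2
Ev 10: PC=1 idx=1 pred=T actual=T -> ctr[1]=3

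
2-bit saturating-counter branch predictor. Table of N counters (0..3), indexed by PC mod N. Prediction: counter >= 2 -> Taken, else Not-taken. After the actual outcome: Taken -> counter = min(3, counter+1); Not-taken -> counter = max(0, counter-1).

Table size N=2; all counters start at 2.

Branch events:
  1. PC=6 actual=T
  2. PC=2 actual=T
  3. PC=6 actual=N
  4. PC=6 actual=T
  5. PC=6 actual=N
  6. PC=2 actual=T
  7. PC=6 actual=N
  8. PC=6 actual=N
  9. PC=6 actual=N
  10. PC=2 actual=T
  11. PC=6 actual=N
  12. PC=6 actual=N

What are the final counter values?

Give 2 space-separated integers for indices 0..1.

Ev 1: PC=6 idx=0 pred=T actual=T -> ctr[0]=3
Ev 2: PC=2 idx=0 pred=T actual=T -> ctr[0]=3
Ev 3: PC=6 idx=0 pred=T actual=N -> ctr[0]=2
Ev 4: PC=6 idx=0 pred=T actual=T -> ctr[0]=3
Ev 5: PC=6 idx=0 pred=T actual=N -> ctr[0]=2
Ev 6: PC=2 idx=0 pred=T actual=T -> ctr[0]=3
Ev 7: PC=6 idx=0 pred=T actual=N -> ctr[0]=2
Ev 8: PC=6 idx=0 pred=T actual=N -> ctr[0]=1
Ev 9: PC=6 idx=0 pred=N actual=N -> ctr[0]=0
Ev 10: PC=2 idx=0 pred=N actual=T -> ctr[0]=1
Ev 11: PC=6 idx=0 pred=N actual=N -> ctr[0]=0
Ev 12: PC=6 idx=0 pred=N actual=N -> ctr[0]=0

Answer: 0 2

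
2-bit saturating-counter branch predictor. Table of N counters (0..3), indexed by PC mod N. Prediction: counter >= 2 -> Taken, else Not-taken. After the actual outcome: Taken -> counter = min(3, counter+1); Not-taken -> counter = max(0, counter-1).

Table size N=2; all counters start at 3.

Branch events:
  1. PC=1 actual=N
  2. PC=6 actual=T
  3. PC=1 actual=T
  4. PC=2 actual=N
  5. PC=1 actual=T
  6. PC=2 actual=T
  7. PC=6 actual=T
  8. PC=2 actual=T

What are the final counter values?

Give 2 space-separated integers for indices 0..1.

Answer: 3 3

Derivation:
Ev 1: PC=1 idx=1 pred=T actual=N -> ctr[1]=2
Ev 2: PC=6 idx=0 pred=T actual=T -> ctr[0]=3
Ev 3: PC=1 idx=1 pred=T actual=T -> ctr[1]=3
Ev 4: PC=2 idx=0 pred=T actual=N -> ctr[0]=2
Ev 5: PC=1 idx=1 pred=T actual=T -> ctr[1]=3
Ev 6: PC=2 idx=0 pred=T actual=T -> ctr[0]=3
Ev 7: PC=6 idx=0 pred=T actual=T -> ctr[0]=3
Ev 8: PC=2 idx=0 pred=T actual=T -> ctr[0]=3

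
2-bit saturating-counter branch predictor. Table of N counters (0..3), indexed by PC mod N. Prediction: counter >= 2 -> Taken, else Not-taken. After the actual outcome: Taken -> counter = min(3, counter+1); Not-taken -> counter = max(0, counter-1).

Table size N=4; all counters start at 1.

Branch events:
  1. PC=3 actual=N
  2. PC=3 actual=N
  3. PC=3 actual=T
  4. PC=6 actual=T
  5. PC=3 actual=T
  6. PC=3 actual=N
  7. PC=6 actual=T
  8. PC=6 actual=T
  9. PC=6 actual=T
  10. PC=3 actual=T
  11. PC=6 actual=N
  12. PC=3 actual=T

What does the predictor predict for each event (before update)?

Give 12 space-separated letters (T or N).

Answer: N N N N N T T T T N T T

Derivation:
Ev 1: PC=3 idx=3 pred=N actual=N -> ctr[3]=0
Ev 2: PC=3 idx=3 pred=N actual=N -> ctr[3]=0
Ev 3: PC=3 idx=3 pred=N actual=T -> ctr[3]=1
Ev 4: PC=6 idx=2 pred=N actual=T -> ctr[2]=2
Ev 5: PC=3 idx=3 pred=N actual=T -> ctr[3]=2
Ev 6: PC=3 idx=3 pred=T actual=N -> ctr[3]=1
Ev 7: PC=6 idx=2 pred=T actual=T -> ctr[2]=3
Ev 8: PC=6 idx=2 pred=T actual=T -> ctr[2]=3
Ev 9: PC=6 idx=2 pred=T actual=T -> ctr[2]=3
Ev 10: PC=3 idx=3 pred=N actual=T -> ctr[3]=2
Ev 11: PC=6 idx=2 pred=T actual=N -> ctr[2]=2
Ev 12: PC=3 idx=3 pred=T actual=T -> ctr[3]=3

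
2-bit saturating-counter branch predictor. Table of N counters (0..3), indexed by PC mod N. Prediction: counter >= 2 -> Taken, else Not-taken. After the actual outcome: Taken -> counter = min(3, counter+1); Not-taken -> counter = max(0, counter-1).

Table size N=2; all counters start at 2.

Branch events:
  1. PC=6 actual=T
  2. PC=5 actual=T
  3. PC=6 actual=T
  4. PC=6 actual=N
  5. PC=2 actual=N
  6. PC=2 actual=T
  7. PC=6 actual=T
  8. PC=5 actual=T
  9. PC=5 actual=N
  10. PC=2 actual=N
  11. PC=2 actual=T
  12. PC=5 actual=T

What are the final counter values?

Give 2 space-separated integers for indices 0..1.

Answer: 3 3

Derivation:
Ev 1: PC=6 idx=0 pred=T actual=T -> ctr[0]=3
Ev 2: PC=5 idx=1 pred=T actual=T -> ctr[1]=3
Ev 3: PC=6 idx=0 pred=T actual=T -> ctr[0]=3
Ev 4: PC=6 idx=0 pred=T actual=N -> ctr[0]=2
Ev 5: PC=2 idx=0 pred=T actual=N -> ctr[0]=1
Ev 6: PC=2 idx=0 pred=N actual=T -> ctr[0]=2
Ev 7: PC=6 idx=0 pred=T actual=T -> ctr[0]=3
Ev 8: PC=5 idx=1 pred=T actual=T -> ctr[1]=3
Ev 9: PC=5 idx=1 pred=T actual=N -> ctr[1]=2
Ev 10: PC=2 idx=0 pred=T actual=N -> ctr[0]=2
Ev 11: PC=2 idx=0 pred=T actual=T -> ctr[0]=3
Ev 12: PC=5 idx=1 pred=T actual=T -> ctr[1]=3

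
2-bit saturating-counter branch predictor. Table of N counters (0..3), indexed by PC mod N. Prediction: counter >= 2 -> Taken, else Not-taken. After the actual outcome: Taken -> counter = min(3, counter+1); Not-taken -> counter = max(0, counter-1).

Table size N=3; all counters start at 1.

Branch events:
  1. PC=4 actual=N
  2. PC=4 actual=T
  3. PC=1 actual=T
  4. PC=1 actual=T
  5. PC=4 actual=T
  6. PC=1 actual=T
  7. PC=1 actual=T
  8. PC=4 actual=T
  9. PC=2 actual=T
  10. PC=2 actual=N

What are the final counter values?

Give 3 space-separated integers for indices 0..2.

Ev 1: PC=4 idx=1 pred=N actual=N -> ctr[1]=0
Ev 2: PC=4 idx=1 pred=N actual=T -> ctr[1]=1
Ev 3: PC=1 idx=1 pred=N actual=T -> ctr[1]=2
Ev 4: PC=1 idx=1 pred=T actual=T -> ctr[1]=3
Ev 5: PC=4 idx=1 pred=T actual=T -> ctr[1]=3
Ev 6: PC=1 idx=1 pred=T actual=T -> ctr[1]=3
Ev 7: PC=1 idx=1 pred=T actual=T -> ctr[1]=3
Ev 8: PC=4 idx=1 pred=T actual=T -> ctr[1]=3
Ev 9: PC=2 idx=2 pred=N actual=T -> ctr[2]=2
Ev 10: PC=2 idx=2 pred=T actual=N -> ctr[2]=1

Answer: 1 3 1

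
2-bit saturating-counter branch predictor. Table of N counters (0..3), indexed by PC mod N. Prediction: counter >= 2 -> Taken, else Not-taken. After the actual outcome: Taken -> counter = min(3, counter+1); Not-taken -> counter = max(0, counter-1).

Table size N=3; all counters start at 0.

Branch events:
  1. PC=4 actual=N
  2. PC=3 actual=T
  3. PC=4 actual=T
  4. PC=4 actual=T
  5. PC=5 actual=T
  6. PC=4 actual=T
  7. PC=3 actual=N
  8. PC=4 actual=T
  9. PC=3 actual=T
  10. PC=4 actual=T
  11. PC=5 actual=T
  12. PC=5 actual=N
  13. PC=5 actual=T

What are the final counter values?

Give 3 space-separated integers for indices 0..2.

Answer: 1 3 2

Derivation:
Ev 1: PC=4 idx=1 pred=N actual=N -> ctr[1]=0
Ev 2: PC=3 idx=0 pred=N actual=T -> ctr[0]=1
Ev 3: PC=4 idx=1 pred=N actual=T -> ctr[1]=1
Ev 4: PC=4 idx=1 pred=N actual=T -> ctr[1]=2
Ev 5: PC=5 idx=2 pred=N actual=T -> ctr[2]=1
Ev 6: PC=4 idx=1 pred=T actual=T -> ctr[1]=3
Ev 7: PC=3 idx=0 pred=N actual=N -> ctr[0]=0
Ev 8: PC=4 idx=1 pred=T actual=T -> ctr[1]=3
Ev 9: PC=3 idx=0 pred=N actual=T -> ctr[0]=1
Ev 10: PC=4 idx=1 pred=T actual=T -> ctr[1]=3
Ev 11: PC=5 idx=2 pred=N actual=T -> ctr[2]=2
Ev 12: PC=5 idx=2 pred=T actual=N -> ctr[2]=1
Ev 13: PC=5 idx=2 pred=N actual=T -> ctr[2]=2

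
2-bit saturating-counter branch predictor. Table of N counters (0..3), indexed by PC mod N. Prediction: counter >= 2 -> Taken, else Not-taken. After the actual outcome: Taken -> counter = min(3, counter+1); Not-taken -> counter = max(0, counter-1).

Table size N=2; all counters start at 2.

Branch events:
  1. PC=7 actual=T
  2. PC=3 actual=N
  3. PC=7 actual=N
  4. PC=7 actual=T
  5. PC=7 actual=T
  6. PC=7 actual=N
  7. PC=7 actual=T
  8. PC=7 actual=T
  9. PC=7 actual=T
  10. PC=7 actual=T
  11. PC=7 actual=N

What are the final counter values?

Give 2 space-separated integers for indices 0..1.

Answer: 2 2

Derivation:
Ev 1: PC=7 idx=1 pred=T actual=T -> ctr[1]=3
Ev 2: PC=3 idx=1 pred=T actual=N -> ctr[1]=2
Ev 3: PC=7 idx=1 pred=T actual=N -> ctr[1]=1
Ev 4: PC=7 idx=1 pred=N actual=T -> ctr[1]=2
Ev 5: PC=7 idx=1 pred=T actual=T -> ctr[1]=3
Ev 6: PC=7 idx=1 pred=T actual=N -> ctr[1]=2
Ev 7: PC=7 idx=1 pred=T actual=T -> ctr[1]=3
Ev 8: PC=7 idx=1 pred=T actual=T -> ctr[1]=3
Ev 9: PC=7 idx=1 pred=T actual=T -> ctr[1]=3
Ev 10: PC=7 idx=1 pred=T actual=T -> ctr[1]=3
Ev 11: PC=7 idx=1 pred=T actual=N -> ctr[1]=2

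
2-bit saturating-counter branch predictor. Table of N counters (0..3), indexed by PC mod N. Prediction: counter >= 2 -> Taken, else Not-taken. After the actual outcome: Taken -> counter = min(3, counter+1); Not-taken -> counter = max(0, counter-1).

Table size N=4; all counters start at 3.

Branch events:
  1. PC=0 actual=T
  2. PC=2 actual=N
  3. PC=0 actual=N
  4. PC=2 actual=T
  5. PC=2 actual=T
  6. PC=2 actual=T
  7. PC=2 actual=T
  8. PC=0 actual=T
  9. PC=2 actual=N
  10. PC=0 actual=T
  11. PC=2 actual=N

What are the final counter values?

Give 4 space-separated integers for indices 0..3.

Ev 1: PC=0 idx=0 pred=T actual=T -> ctr[0]=3
Ev 2: PC=2 idx=2 pred=T actual=N -> ctr[2]=2
Ev 3: PC=0 idx=0 pred=T actual=N -> ctr[0]=2
Ev 4: PC=2 idx=2 pred=T actual=T -> ctr[2]=3
Ev 5: PC=2 idx=2 pred=T actual=T -> ctr[2]=3
Ev 6: PC=2 idx=2 pred=T actual=T -> ctr[2]=3
Ev 7: PC=2 idx=2 pred=T actual=T -> ctr[2]=3
Ev 8: PC=0 idx=0 pred=T actual=T -> ctr[0]=3
Ev 9: PC=2 idx=2 pred=T actual=N -> ctr[2]=2
Ev 10: PC=0 idx=0 pred=T actual=T -> ctr[0]=3
Ev 11: PC=2 idx=2 pred=T actual=N -> ctr[2]=1

Answer: 3 3 1 3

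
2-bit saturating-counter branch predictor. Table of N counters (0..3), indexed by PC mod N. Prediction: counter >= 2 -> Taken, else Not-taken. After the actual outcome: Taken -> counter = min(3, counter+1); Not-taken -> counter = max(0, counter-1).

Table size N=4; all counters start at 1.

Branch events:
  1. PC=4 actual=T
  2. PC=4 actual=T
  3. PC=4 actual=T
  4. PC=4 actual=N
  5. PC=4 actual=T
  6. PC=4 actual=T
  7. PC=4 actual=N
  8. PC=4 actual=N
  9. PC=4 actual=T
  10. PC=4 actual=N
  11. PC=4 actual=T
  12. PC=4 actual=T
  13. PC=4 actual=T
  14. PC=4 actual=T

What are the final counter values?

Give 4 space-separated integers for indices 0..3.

Answer: 3 1 1 1

Derivation:
Ev 1: PC=4 idx=0 pred=N actual=T -> ctr[0]=2
Ev 2: PC=4 idx=0 pred=T actual=T -> ctr[0]=3
Ev 3: PC=4 idx=0 pred=T actual=T -> ctr[0]=3
Ev 4: PC=4 idx=0 pred=T actual=N -> ctr[0]=2
Ev 5: PC=4 idx=0 pred=T actual=T -> ctr[0]=3
Ev 6: PC=4 idx=0 pred=T actual=T -> ctr[0]=3
Ev 7: PC=4 idx=0 pred=T actual=N -> ctr[0]=2
Ev 8: PC=4 idx=0 pred=T actual=N -> ctr[0]=1
Ev 9: PC=4 idx=0 pred=N actual=T -> ctr[0]=2
Ev 10: PC=4 idx=0 pred=T actual=N -> ctr[0]=1
Ev 11: PC=4 idx=0 pred=N actual=T -> ctr[0]=2
Ev 12: PC=4 idx=0 pred=T actual=T -> ctr[0]=3
Ev 13: PC=4 idx=0 pred=T actual=T -> ctr[0]=3
Ev 14: PC=4 idx=0 pred=T actual=T -> ctr[0]=3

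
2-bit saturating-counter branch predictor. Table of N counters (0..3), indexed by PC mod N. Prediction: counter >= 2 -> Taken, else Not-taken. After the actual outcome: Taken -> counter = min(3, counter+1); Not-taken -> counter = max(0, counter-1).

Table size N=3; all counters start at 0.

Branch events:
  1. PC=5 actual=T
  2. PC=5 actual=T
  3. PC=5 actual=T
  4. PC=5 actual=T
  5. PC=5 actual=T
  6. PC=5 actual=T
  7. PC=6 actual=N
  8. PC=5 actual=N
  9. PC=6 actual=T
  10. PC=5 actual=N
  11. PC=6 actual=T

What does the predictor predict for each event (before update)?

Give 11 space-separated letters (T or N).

Ev 1: PC=5 idx=2 pred=N actual=T -> ctr[2]=1
Ev 2: PC=5 idx=2 pred=N actual=T -> ctr[2]=2
Ev 3: PC=5 idx=2 pred=T actual=T -> ctr[2]=3
Ev 4: PC=5 idx=2 pred=T actual=T -> ctr[2]=3
Ev 5: PC=5 idx=2 pred=T actual=T -> ctr[2]=3
Ev 6: PC=5 idx=2 pred=T actual=T -> ctr[2]=3
Ev 7: PC=6 idx=0 pred=N actual=N -> ctr[0]=0
Ev 8: PC=5 idx=2 pred=T actual=N -> ctr[2]=2
Ev 9: PC=6 idx=0 pred=N actual=T -> ctr[0]=1
Ev 10: PC=5 idx=2 pred=T actual=N -> ctr[2]=1
Ev 11: PC=6 idx=0 pred=N actual=T -> ctr[0]=2

Answer: N N T T T T N T N T N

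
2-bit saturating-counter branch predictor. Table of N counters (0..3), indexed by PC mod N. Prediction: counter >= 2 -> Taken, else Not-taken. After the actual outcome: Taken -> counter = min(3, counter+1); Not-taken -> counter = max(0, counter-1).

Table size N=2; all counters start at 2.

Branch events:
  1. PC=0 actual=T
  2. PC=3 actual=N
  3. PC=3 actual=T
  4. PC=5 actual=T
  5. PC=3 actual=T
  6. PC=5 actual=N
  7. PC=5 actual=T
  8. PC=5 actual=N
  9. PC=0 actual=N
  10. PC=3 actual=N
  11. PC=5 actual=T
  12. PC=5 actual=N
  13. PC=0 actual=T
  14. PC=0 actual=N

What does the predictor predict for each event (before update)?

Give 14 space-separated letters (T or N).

Ev 1: PC=0 idx=0 pred=T actual=T -> ctr[0]=3
Ev 2: PC=3 idx=1 pred=T actual=N -> ctr[1]=1
Ev 3: PC=3 idx=1 pred=N actual=T -> ctr[1]=2
Ev 4: PC=5 idx=1 pred=T actual=T -> ctr[1]=3
Ev 5: PC=3 idx=1 pred=T actual=T -> ctr[1]=3
Ev 6: PC=5 idx=1 pred=T actual=N -> ctr[1]=2
Ev 7: PC=5 idx=1 pred=T actual=T -> ctr[1]=3
Ev 8: PC=5 idx=1 pred=T actual=N -> ctr[1]=2
Ev 9: PC=0 idx=0 pred=T actual=N -> ctr[0]=2
Ev 10: PC=3 idx=1 pred=T actual=N -> ctr[1]=1
Ev 11: PC=5 idx=1 pred=N actual=T -> ctr[1]=2
Ev 12: PC=5 idx=1 pred=T actual=N -> ctr[1]=1
Ev 13: PC=0 idx=0 pred=T actual=T -> ctr[0]=3
Ev 14: PC=0 idx=0 pred=T actual=N -> ctr[0]=2

Answer: T T N T T T T T T T N T T T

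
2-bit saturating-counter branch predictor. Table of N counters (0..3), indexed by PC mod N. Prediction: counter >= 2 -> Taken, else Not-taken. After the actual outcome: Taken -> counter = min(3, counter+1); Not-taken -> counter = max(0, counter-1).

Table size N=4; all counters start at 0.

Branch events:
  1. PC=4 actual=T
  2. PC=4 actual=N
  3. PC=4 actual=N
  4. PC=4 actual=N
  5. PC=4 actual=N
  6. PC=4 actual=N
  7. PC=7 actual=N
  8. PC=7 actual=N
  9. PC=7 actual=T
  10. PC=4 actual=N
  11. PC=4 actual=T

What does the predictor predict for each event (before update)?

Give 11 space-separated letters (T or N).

Answer: N N N N N N N N N N N

Derivation:
Ev 1: PC=4 idx=0 pred=N actual=T -> ctr[0]=1
Ev 2: PC=4 idx=0 pred=N actual=N -> ctr[0]=0
Ev 3: PC=4 idx=0 pred=N actual=N -> ctr[0]=0
Ev 4: PC=4 idx=0 pred=N actual=N -> ctr[0]=0
Ev 5: PC=4 idx=0 pred=N actual=N -> ctr[0]=0
Ev 6: PC=4 idx=0 pred=N actual=N -> ctr[0]=0
Ev 7: PC=7 idx=3 pred=N actual=N -> ctr[3]=0
Ev 8: PC=7 idx=3 pred=N actual=N -> ctr[3]=0
Ev 9: PC=7 idx=3 pred=N actual=T -> ctr[3]=1
Ev 10: PC=4 idx=0 pred=N actual=N -> ctr[0]=0
Ev 11: PC=4 idx=0 pred=N actual=T -> ctr[0]=1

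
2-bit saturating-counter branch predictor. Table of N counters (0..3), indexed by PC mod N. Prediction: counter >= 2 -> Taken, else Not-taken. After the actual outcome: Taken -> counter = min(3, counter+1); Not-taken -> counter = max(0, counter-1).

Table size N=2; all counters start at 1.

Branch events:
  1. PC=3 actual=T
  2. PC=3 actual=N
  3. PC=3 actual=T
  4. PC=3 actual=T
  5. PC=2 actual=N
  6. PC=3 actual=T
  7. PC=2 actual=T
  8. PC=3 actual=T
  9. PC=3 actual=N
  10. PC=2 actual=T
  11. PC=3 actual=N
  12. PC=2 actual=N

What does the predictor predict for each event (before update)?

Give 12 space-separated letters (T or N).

Answer: N T N T N T N T T N T T

Derivation:
Ev 1: PC=3 idx=1 pred=N actual=T -> ctr[1]=2
Ev 2: PC=3 idx=1 pred=T actual=N -> ctr[1]=1
Ev 3: PC=3 idx=1 pred=N actual=T -> ctr[1]=2
Ev 4: PC=3 idx=1 pred=T actual=T -> ctr[1]=3
Ev 5: PC=2 idx=0 pred=N actual=N -> ctr[0]=0
Ev 6: PC=3 idx=1 pred=T actual=T -> ctr[1]=3
Ev 7: PC=2 idx=0 pred=N actual=T -> ctr[0]=1
Ev 8: PC=3 idx=1 pred=T actual=T -> ctr[1]=3
Ev 9: PC=3 idx=1 pred=T actual=N -> ctr[1]=2
Ev 10: PC=2 idx=0 pred=N actual=T -> ctr[0]=2
Ev 11: PC=3 idx=1 pred=T actual=N -> ctr[1]=1
Ev 12: PC=2 idx=0 pred=T actual=N -> ctr[0]=1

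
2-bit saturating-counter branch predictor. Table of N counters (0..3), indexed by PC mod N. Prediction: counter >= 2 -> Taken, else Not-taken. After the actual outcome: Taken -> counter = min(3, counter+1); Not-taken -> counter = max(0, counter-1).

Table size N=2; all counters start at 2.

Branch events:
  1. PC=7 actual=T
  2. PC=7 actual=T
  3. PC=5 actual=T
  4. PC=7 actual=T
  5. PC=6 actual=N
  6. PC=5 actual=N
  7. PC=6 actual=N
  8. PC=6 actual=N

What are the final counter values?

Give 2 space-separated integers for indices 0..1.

Ev 1: PC=7 idx=1 pred=T actual=T -> ctr[1]=3
Ev 2: PC=7 idx=1 pred=T actual=T -> ctr[1]=3
Ev 3: PC=5 idx=1 pred=T actual=T -> ctr[1]=3
Ev 4: PC=7 idx=1 pred=T actual=T -> ctr[1]=3
Ev 5: PC=6 idx=0 pred=T actual=N -> ctr[0]=1
Ev 6: PC=5 idx=1 pred=T actual=N -> ctr[1]=2
Ev 7: PC=6 idx=0 pred=N actual=N -> ctr[0]=0
Ev 8: PC=6 idx=0 pred=N actual=N -> ctr[0]=0

Answer: 0 2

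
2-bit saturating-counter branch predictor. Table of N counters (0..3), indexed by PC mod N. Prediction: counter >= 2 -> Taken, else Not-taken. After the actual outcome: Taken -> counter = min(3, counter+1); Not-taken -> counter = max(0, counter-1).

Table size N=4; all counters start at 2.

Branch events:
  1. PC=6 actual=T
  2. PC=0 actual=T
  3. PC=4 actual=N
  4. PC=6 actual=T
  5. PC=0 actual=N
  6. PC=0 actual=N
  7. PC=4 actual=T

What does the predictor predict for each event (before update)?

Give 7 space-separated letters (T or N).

Answer: T T T T T N N

Derivation:
Ev 1: PC=6 idx=2 pred=T actual=T -> ctr[2]=3
Ev 2: PC=0 idx=0 pred=T actual=T -> ctr[0]=3
Ev 3: PC=4 idx=0 pred=T actual=N -> ctr[0]=2
Ev 4: PC=6 idx=2 pred=T actual=T -> ctr[2]=3
Ev 5: PC=0 idx=0 pred=T actual=N -> ctr[0]=1
Ev 6: PC=0 idx=0 pred=N actual=N -> ctr[0]=0
Ev 7: PC=4 idx=0 pred=N actual=T -> ctr[0]=1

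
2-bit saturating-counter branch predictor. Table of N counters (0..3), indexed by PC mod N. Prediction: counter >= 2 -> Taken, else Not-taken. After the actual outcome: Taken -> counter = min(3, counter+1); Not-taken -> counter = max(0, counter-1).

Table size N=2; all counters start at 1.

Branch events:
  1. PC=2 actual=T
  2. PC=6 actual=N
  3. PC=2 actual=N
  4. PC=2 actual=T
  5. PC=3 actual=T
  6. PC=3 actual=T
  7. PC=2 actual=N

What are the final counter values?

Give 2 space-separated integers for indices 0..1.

Answer: 0 3

Derivation:
Ev 1: PC=2 idx=0 pred=N actual=T -> ctr[0]=2
Ev 2: PC=6 idx=0 pred=T actual=N -> ctr[0]=1
Ev 3: PC=2 idx=0 pred=N actual=N -> ctr[0]=0
Ev 4: PC=2 idx=0 pred=N actual=T -> ctr[0]=1
Ev 5: PC=3 idx=1 pred=N actual=T -> ctr[1]=2
Ev 6: PC=3 idx=1 pred=T actual=T -> ctr[1]=3
Ev 7: PC=2 idx=0 pred=N actual=N -> ctr[0]=0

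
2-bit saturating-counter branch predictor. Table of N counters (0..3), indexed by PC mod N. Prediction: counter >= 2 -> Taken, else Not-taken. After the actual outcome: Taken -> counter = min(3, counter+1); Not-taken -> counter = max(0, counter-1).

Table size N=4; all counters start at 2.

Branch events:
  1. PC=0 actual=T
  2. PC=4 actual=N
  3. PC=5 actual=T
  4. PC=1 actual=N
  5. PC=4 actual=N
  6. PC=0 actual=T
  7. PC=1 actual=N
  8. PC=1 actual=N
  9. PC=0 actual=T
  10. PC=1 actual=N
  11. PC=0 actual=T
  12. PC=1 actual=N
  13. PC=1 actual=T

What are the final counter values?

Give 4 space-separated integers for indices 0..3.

Ev 1: PC=0 idx=0 pred=T actual=T -> ctr[0]=3
Ev 2: PC=4 idx=0 pred=T actual=N -> ctr[0]=2
Ev 3: PC=5 idx=1 pred=T actual=T -> ctr[1]=3
Ev 4: PC=1 idx=1 pred=T actual=N -> ctr[1]=2
Ev 5: PC=4 idx=0 pred=T actual=N -> ctr[0]=1
Ev 6: PC=0 idx=0 pred=N actual=T -> ctr[0]=2
Ev 7: PC=1 idx=1 pred=T actual=N -> ctr[1]=1
Ev 8: PC=1 idx=1 pred=N actual=N -> ctr[1]=0
Ev 9: PC=0 idx=0 pred=T actual=T -> ctr[0]=3
Ev 10: PC=1 idx=1 pred=N actual=N -> ctr[1]=0
Ev 11: PC=0 idx=0 pred=T actual=T -> ctr[0]=3
Ev 12: PC=1 idx=1 pred=N actual=N -> ctr[1]=0
Ev 13: PC=1 idx=1 pred=N actual=T -> ctr[1]=1

Answer: 3 1 2 2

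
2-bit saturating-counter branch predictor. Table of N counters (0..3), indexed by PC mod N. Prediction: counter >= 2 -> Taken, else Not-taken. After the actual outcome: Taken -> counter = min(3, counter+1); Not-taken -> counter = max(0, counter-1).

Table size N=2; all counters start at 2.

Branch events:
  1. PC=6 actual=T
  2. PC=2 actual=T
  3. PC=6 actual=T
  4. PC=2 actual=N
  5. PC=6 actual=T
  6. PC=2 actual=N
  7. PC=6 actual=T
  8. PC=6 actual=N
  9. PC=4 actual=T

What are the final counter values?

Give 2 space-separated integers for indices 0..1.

Ev 1: PC=6 idx=0 pred=T actual=T -> ctr[0]=3
Ev 2: PC=2 idx=0 pred=T actual=T -> ctr[0]=3
Ev 3: PC=6 idx=0 pred=T actual=T -> ctr[0]=3
Ev 4: PC=2 idx=0 pred=T actual=N -> ctr[0]=2
Ev 5: PC=6 idx=0 pred=T actual=T -> ctr[0]=3
Ev 6: PC=2 idx=0 pred=T actual=N -> ctr[0]=2
Ev 7: PC=6 idx=0 pred=T actual=T -> ctr[0]=3
Ev 8: PC=6 idx=0 pred=T actual=N -> ctr[0]=2
Ev 9: PC=4 idx=0 pred=T actual=T -> ctr[0]=3

Answer: 3 2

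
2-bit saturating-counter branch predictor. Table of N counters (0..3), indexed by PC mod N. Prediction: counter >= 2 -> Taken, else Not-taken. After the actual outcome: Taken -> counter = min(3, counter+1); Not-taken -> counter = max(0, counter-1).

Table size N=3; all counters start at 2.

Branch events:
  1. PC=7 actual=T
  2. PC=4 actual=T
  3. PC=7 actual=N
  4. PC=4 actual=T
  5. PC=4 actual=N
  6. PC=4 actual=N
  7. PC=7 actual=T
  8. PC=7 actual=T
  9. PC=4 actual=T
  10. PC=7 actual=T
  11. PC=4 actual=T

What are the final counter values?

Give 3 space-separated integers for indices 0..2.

Answer: 2 3 2

Derivation:
Ev 1: PC=7 idx=1 pred=T actual=T -> ctr[1]=3
Ev 2: PC=4 idx=1 pred=T actual=T -> ctr[1]=3
Ev 3: PC=7 idx=1 pred=T actual=N -> ctr[1]=2
Ev 4: PC=4 idx=1 pred=T actual=T -> ctr[1]=3
Ev 5: PC=4 idx=1 pred=T actual=N -> ctr[1]=2
Ev 6: PC=4 idx=1 pred=T actual=N -> ctr[1]=1
Ev 7: PC=7 idx=1 pred=N actual=T -> ctr[1]=2
Ev 8: PC=7 idx=1 pred=T actual=T -> ctr[1]=3
Ev 9: PC=4 idx=1 pred=T actual=T -> ctr[1]=3
Ev 10: PC=7 idx=1 pred=T actual=T -> ctr[1]=3
Ev 11: PC=4 idx=1 pred=T actual=T -> ctr[1]=3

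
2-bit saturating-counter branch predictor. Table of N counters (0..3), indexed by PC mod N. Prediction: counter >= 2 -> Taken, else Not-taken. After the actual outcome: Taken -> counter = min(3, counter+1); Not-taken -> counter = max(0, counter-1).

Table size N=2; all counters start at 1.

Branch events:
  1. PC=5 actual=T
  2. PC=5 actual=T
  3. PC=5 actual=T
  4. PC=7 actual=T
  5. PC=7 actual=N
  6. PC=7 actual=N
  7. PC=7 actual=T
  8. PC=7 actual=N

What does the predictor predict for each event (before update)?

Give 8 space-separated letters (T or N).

Ev 1: PC=5 idx=1 pred=N actual=T -> ctr[1]=2
Ev 2: PC=5 idx=1 pred=T actual=T -> ctr[1]=3
Ev 3: PC=5 idx=1 pred=T actual=T -> ctr[1]=3
Ev 4: PC=7 idx=1 pred=T actual=T -> ctr[1]=3
Ev 5: PC=7 idx=1 pred=T actual=N -> ctr[1]=2
Ev 6: PC=7 idx=1 pred=T actual=N -> ctr[1]=1
Ev 7: PC=7 idx=1 pred=N actual=T -> ctr[1]=2
Ev 8: PC=7 idx=1 pred=T actual=N -> ctr[1]=1

Answer: N T T T T T N T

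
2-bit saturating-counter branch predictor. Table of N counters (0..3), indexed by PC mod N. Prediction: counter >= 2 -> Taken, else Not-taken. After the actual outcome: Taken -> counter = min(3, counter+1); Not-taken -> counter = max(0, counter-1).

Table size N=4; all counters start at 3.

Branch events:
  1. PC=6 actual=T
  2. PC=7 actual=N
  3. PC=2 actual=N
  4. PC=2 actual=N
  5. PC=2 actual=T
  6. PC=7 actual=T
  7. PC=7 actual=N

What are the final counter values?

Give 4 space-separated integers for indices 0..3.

Ev 1: PC=6 idx=2 pred=T actual=T -> ctr[2]=3
Ev 2: PC=7 idx=3 pred=T actual=N -> ctr[3]=2
Ev 3: PC=2 idx=2 pred=T actual=N -> ctr[2]=2
Ev 4: PC=2 idx=2 pred=T actual=N -> ctr[2]=1
Ev 5: PC=2 idx=2 pred=N actual=T -> ctr[2]=2
Ev 6: PC=7 idx=3 pred=T actual=T -> ctr[3]=3
Ev 7: PC=7 idx=3 pred=T actual=N -> ctr[3]=2

Answer: 3 3 2 2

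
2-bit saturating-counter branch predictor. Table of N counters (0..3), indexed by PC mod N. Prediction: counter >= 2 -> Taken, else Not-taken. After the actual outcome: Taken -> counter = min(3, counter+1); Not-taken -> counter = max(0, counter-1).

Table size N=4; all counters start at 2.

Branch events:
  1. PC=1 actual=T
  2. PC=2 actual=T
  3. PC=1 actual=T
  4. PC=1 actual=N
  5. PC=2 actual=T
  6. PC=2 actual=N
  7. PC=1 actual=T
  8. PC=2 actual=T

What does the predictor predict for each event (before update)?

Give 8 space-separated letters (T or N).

Ev 1: PC=1 idx=1 pred=T actual=T -> ctr[1]=3
Ev 2: PC=2 idx=2 pred=T actual=T -> ctr[2]=3
Ev 3: PC=1 idx=1 pred=T actual=T -> ctr[1]=3
Ev 4: PC=1 idx=1 pred=T actual=N -> ctr[1]=2
Ev 5: PC=2 idx=2 pred=T actual=T -> ctr[2]=3
Ev 6: PC=2 idx=2 pred=T actual=N -> ctr[2]=2
Ev 7: PC=1 idx=1 pred=T actual=T -> ctr[1]=3
Ev 8: PC=2 idx=2 pred=T actual=T -> ctr[2]=3

Answer: T T T T T T T T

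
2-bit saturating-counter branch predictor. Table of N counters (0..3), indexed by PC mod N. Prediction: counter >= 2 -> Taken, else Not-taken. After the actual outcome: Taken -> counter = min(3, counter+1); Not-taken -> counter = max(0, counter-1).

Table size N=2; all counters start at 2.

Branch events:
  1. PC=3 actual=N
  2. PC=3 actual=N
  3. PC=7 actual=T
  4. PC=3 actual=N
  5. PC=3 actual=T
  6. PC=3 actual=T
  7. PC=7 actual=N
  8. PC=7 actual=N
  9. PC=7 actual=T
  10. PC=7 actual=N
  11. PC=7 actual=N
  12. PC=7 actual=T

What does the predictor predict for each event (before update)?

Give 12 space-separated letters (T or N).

Answer: T N N N N N T N N N N N

Derivation:
Ev 1: PC=3 idx=1 pred=T actual=N -> ctr[1]=1
Ev 2: PC=3 idx=1 pred=N actual=N -> ctr[1]=0
Ev 3: PC=7 idx=1 pred=N actual=T -> ctr[1]=1
Ev 4: PC=3 idx=1 pred=N actual=N -> ctr[1]=0
Ev 5: PC=3 idx=1 pred=N actual=T -> ctr[1]=1
Ev 6: PC=3 idx=1 pred=N actual=T -> ctr[1]=2
Ev 7: PC=7 idx=1 pred=T actual=N -> ctr[1]=1
Ev 8: PC=7 idx=1 pred=N actual=N -> ctr[1]=0
Ev 9: PC=7 idx=1 pred=N actual=T -> ctr[1]=1
Ev 10: PC=7 idx=1 pred=N actual=N -> ctr[1]=0
Ev 11: PC=7 idx=1 pred=N actual=N -> ctr[1]=0
Ev 12: PC=7 idx=1 pred=N actual=T -> ctr[1]=1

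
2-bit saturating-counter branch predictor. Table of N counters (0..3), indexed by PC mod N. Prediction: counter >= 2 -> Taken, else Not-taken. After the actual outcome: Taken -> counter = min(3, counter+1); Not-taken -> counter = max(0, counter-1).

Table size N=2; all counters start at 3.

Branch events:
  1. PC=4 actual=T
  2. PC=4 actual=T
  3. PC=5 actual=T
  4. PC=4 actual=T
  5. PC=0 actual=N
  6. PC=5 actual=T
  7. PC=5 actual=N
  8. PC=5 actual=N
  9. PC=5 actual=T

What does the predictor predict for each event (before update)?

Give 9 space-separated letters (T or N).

Answer: T T T T T T T T N

Derivation:
Ev 1: PC=4 idx=0 pred=T actual=T -> ctr[0]=3
Ev 2: PC=4 idx=0 pred=T actual=T -> ctr[0]=3
Ev 3: PC=5 idx=1 pred=T actual=T -> ctr[1]=3
Ev 4: PC=4 idx=0 pred=T actual=T -> ctr[0]=3
Ev 5: PC=0 idx=0 pred=T actual=N -> ctr[0]=2
Ev 6: PC=5 idx=1 pred=T actual=T -> ctr[1]=3
Ev 7: PC=5 idx=1 pred=T actual=N -> ctr[1]=2
Ev 8: PC=5 idx=1 pred=T actual=N -> ctr[1]=1
Ev 9: PC=5 idx=1 pred=N actual=T -> ctr[1]=2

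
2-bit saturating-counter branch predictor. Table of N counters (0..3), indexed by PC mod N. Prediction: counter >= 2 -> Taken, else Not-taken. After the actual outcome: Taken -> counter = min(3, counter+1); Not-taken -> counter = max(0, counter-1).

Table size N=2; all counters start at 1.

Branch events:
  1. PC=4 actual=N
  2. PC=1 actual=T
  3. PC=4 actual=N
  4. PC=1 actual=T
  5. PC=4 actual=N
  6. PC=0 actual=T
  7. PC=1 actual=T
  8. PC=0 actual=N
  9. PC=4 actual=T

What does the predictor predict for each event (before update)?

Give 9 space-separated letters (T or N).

Answer: N N N T N N T N N

Derivation:
Ev 1: PC=4 idx=0 pred=N actual=N -> ctr[0]=0
Ev 2: PC=1 idx=1 pred=N actual=T -> ctr[1]=2
Ev 3: PC=4 idx=0 pred=N actual=N -> ctr[0]=0
Ev 4: PC=1 idx=1 pred=T actual=T -> ctr[1]=3
Ev 5: PC=4 idx=0 pred=N actual=N -> ctr[0]=0
Ev 6: PC=0 idx=0 pred=N actual=T -> ctr[0]=1
Ev 7: PC=1 idx=1 pred=T actual=T -> ctr[1]=3
Ev 8: PC=0 idx=0 pred=N actual=N -> ctr[0]=0
Ev 9: PC=4 idx=0 pred=N actual=T -> ctr[0]=1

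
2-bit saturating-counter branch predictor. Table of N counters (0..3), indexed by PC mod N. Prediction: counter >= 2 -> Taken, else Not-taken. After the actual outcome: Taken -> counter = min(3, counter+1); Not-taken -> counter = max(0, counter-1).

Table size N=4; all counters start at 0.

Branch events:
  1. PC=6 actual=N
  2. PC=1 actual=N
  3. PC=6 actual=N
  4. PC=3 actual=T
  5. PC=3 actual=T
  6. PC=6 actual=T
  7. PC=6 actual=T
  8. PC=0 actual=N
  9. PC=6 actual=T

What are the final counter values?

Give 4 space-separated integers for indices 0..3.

Ev 1: PC=6 idx=2 pred=N actual=N -> ctr[2]=0
Ev 2: PC=1 idx=1 pred=N actual=N -> ctr[1]=0
Ev 3: PC=6 idx=2 pred=N actual=N -> ctr[2]=0
Ev 4: PC=3 idx=3 pred=N actual=T -> ctr[3]=1
Ev 5: PC=3 idx=3 pred=N actual=T -> ctr[3]=2
Ev 6: PC=6 idx=2 pred=N actual=T -> ctr[2]=1
Ev 7: PC=6 idx=2 pred=N actual=T -> ctr[2]=2
Ev 8: PC=0 idx=0 pred=N actual=N -> ctr[0]=0
Ev 9: PC=6 idx=2 pred=T actual=T -> ctr[2]=3

Answer: 0 0 3 2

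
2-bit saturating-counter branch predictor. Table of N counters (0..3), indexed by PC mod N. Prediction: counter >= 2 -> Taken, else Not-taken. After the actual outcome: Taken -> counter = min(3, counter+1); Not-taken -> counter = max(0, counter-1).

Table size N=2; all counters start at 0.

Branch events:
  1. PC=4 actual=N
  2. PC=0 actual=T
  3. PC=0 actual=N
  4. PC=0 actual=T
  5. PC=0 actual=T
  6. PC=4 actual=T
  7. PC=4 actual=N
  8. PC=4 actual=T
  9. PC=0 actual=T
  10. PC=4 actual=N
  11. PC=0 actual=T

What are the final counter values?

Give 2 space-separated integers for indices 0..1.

Answer: 3 0

Derivation:
Ev 1: PC=4 idx=0 pred=N actual=N -> ctr[0]=0
Ev 2: PC=0 idx=0 pred=N actual=T -> ctr[0]=1
Ev 3: PC=0 idx=0 pred=N actual=N -> ctr[0]=0
Ev 4: PC=0 idx=0 pred=N actual=T -> ctr[0]=1
Ev 5: PC=0 idx=0 pred=N actual=T -> ctr[0]=2
Ev 6: PC=4 idx=0 pred=T actual=T -> ctr[0]=3
Ev 7: PC=4 idx=0 pred=T actual=N -> ctr[0]=2
Ev 8: PC=4 idx=0 pred=T actual=T -> ctr[0]=3
Ev 9: PC=0 idx=0 pred=T actual=T -> ctr[0]=3
Ev 10: PC=4 idx=0 pred=T actual=N -> ctr[0]=2
Ev 11: PC=0 idx=0 pred=T actual=T -> ctr[0]=3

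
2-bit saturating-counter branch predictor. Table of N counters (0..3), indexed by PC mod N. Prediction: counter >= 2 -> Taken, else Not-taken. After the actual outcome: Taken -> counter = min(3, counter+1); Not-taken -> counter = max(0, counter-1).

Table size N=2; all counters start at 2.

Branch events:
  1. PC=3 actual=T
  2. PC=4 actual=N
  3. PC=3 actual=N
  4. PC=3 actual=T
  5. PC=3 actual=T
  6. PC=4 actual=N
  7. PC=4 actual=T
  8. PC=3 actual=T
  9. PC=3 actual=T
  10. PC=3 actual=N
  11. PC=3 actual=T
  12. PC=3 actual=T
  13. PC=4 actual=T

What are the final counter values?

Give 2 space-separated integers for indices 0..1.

Answer: 2 3

Derivation:
Ev 1: PC=3 idx=1 pred=T actual=T -> ctr[1]=3
Ev 2: PC=4 idx=0 pred=T actual=N -> ctr[0]=1
Ev 3: PC=3 idx=1 pred=T actual=N -> ctr[1]=2
Ev 4: PC=3 idx=1 pred=T actual=T -> ctr[1]=3
Ev 5: PC=3 idx=1 pred=T actual=T -> ctr[1]=3
Ev 6: PC=4 idx=0 pred=N actual=N -> ctr[0]=0
Ev 7: PC=4 idx=0 pred=N actual=T -> ctr[0]=1
Ev 8: PC=3 idx=1 pred=T actual=T -> ctr[1]=3
Ev 9: PC=3 idx=1 pred=T actual=T -> ctr[1]=3
Ev 10: PC=3 idx=1 pred=T actual=N -> ctr[1]=2
Ev 11: PC=3 idx=1 pred=T actual=T -> ctr[1]=3
Ev 12: PC=3 idx=1 pred=T actual=T -> ctr[1]=3
Ev 13: PC=4 idx=0 pred=N actual=T -> ctr[0]=2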